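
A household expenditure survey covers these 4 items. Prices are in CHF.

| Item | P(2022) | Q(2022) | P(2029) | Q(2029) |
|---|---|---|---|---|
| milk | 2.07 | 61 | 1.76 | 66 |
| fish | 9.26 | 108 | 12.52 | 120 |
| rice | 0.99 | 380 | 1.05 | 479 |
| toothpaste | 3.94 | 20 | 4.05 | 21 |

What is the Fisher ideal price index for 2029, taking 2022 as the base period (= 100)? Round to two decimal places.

122.46

Laspeyres component (base-period weights):
ΣP(2029)Q(2022) = 1.76×61 + 12.52×108 + 1.05×380 + 4.05×20 = 107.36 + 1352.16 + 399 + 81 = 1939.52
ΣP(2022)Q(2022) = 2.07×61 + 9.26×108 + 0.99×380 + 3.94×20 = 126.27 + 1000.08 + 376.2 + 78.8 = 1581.35
L = 1939.52 / 1581.35 × 100 = 122.6496
Paasche component (current-period weights):
ΣP(2029)Q(2029) = 1.76×66 + 12.52×120 + 1.05×479 + 4.05×21 = 116.16 + 1502.4 + 502.95 + 85.05 = 2206.56
ΣP(2022)Q(2029) = 2.07×66 + 9.26×120 + 0.99×479 + 3.94×21 = 136.62 + 1111.2 + 474.21 + 82.74 = 1804.77
P = 2206.56 / 1804.77 × 100 = 122.2627
Fisher = √(L × P) = √(122.6496 × 122.2627) = 122.4560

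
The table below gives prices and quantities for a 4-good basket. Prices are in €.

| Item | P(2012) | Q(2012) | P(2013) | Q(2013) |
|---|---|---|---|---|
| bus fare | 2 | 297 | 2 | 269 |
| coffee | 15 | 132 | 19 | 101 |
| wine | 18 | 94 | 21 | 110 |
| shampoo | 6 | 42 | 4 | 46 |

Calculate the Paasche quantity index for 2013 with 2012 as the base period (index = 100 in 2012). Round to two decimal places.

94.41

Paasche quantity index uses current-period prices as weights.
ΣP(2013)·Q(2013) = 2×269 + 19×101 + 21×110 + 4×46 = 538 + 1919 + 2310 + 184 = 4951
ΣP(2013)·Q(2012) = 2×297 + 19×132 + 21×94 + 4×42 = 594 + 2508 + 1974 + 168 = 5244
Index = 4951 / 5244 × 100 = 94.4127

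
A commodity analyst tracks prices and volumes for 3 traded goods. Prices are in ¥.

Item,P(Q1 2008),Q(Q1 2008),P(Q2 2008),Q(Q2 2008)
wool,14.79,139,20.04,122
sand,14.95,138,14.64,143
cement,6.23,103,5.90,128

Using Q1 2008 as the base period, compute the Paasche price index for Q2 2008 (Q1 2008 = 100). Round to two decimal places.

111.69

Paasche price index uses current-period quantities as weights.
ΣP(Q2 2008)·Q(Q2 2008) = 20.04×122 + 14.64×143 + 5.90×128 = 2444.88 + 2093.52 + 755.2 = 5293.6
ΣP(Q1 2008)·Q(Q2 2008) = 14.79×122 + 14.95×143 + 6.23×128 = 1804.38 + 2137.85 + 797.44 = 4739.67
Index = 5293.6 / 4739.67 × 100 = 111.6871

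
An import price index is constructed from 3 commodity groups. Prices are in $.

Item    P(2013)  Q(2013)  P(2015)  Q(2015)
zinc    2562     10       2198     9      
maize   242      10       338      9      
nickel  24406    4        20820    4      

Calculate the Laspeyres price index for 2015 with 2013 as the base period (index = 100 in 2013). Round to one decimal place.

86.5

Laspeyres price index uses base-period quantities as weights.
ΣP(2015)·Q(2013) = 2198×10 + 338×10 + 20820×4 = 21980 + 3380 + 83280 = 108640
ΣP(2013)·Q(2013) = 2562×10 + 242×10 + 24406×4 = 25620 + 2420 + 97624 = 125664
Index = 108640 / 125664 × 100 = 86.4528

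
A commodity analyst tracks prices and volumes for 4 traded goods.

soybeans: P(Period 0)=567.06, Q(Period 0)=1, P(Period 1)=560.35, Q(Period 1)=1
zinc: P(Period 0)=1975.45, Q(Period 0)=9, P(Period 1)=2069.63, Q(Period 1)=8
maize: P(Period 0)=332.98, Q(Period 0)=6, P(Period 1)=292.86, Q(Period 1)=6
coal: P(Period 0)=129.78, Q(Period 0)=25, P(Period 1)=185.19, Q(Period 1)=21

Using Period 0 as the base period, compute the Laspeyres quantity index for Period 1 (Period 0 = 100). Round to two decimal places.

Laspeyres quantity index uses base-period prices as weights.
ΣP(Period 0)·Q(Period 1) = 567.06×1 + 1975.45×8 + 332.98×6 + 129.78×21 = 567.06 + 15803.6 + 1997.88 + 2725.38 = 21093.92
ΣP(Period 0)·Q(Period 0) = 567.06×1 + 1975.45×9 + 332.98×6 + 129.78×25 = 567.06 + 17779.05 + 1997.88 + 3244.5 = 23588.49
Index = 21093.92 / 23588.49 × 100 = 89.4246

89.42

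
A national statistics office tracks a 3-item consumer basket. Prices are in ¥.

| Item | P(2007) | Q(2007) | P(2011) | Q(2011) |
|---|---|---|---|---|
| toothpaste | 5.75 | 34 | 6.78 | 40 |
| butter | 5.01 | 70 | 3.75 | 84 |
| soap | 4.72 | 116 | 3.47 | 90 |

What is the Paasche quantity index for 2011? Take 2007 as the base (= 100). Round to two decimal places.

100.33

Paasche quantity index uses current-period prices as weights.
ΣP(2011)·Q(2011) = 6.78×40 + 3.75×84 + 3.47×90 = 271.2 + 315 + 312.3 = 898.5
ΣP(2011)·Q(2007) = 6.78×34 + 3.75×70 + 3.47×116 = 230.52 + 262.5 + 402.52 = 895.54
Index = 898.5 / 895.54 × 100 = 100.3305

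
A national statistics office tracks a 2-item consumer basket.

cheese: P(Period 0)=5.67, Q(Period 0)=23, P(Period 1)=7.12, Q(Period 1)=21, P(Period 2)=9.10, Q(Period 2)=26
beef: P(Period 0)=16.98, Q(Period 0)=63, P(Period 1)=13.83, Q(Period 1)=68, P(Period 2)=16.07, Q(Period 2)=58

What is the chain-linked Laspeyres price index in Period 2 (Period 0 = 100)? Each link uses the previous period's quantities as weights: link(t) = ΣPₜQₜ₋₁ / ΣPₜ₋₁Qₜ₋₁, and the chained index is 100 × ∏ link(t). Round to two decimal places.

Link Period 0→Period 1:
ΣP(Period 1)Q(Period 0) = 7.12×23 + 13.83×63 = 163.76 + 871.29 = 1035.05
ΣP(Period 0)Q(Period 0) = 5.67×23 + 16.98×63 = 130.41 + 1069.74 = 1200.15
link = 1035.05/1200.15 = 0.862434
Link Period 1→Period 2:
ΣP(Period 2)Q(Period 1) = 9.10×21 + 16.07×68 = 191.1 + 1092.76 = 1283.86
ΣP(Period 1)Q(Period 1) = 7.12×21 + 13.83×68 = 149.52 + 940.44 = 1089.96
link = 1283.86/1089.96 = 1.177896
Chained index = 100 × 0.862434 × 1.177896 = 101.5858

101.59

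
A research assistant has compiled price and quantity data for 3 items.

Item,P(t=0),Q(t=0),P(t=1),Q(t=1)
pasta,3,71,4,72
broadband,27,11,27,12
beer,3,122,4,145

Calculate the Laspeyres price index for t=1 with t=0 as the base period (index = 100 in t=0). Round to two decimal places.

Laspeyres price index uses base-period quantities as weights.
ΣP(t=1)·Q(t=0) = 4×71 + 27×11 + 4×122 = 284 + 297 + 488 = 1069
ΣP(t=0)·Q(t=0) = 3×71 + 27×11 + 3×122 = 213 + 297 + 366 = 876
Index = 1069 / 876 × 100 = 122.0320

122.03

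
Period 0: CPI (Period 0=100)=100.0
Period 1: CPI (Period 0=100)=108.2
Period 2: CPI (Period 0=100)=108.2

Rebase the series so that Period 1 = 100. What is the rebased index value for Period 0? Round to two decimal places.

92.42

Rebased(Period 0) = 100.0 / 108.2 × 100 = 92.4214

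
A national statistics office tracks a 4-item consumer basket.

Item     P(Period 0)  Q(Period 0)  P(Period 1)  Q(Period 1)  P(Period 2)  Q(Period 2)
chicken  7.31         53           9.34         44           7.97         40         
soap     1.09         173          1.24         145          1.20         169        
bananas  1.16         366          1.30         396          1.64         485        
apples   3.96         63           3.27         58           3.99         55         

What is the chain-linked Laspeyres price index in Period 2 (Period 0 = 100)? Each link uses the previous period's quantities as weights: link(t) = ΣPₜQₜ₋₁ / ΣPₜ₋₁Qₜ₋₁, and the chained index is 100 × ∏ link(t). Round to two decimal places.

Link Period 0→Period 1:
ΣP(Period 1)Q(Period 0) = 9.34×53 + 1.24×173 + 1.30×366 + 3.27×63 = 495.02 + 214.52 + 475.8 + 206.01 = 1391.35
ΣP(Period 0)Q(Period 0) = 7.31×53 + 1.09×173 + 1.16×366 + 3.96×63 = 387.43 + 188.57 + 424.56 + 249.48 = 1250.04
link = 1391.35/1250.04 = 1.113044
Link Period 1→Period 2:
ΣP(Period 2)Q(Period 1) = 7.97×44 + 1.20×145 + 1.64×396 + 3.99×58 = 350.68 + 174 + 649.44 + 231.42 = 1405.54
ΣP(Period 1)Q(Period 1) = 9.34×44 + 1.24×145 + 1.30×396 + 3.27×58 = 410.96 + 179.8 + 514.8 + 189.66 = 1295.22
link = 1405.54/1295.22 = 1.085175
Chained index = 100 × 1.113044 × 1.085175 = 120.7848

120.78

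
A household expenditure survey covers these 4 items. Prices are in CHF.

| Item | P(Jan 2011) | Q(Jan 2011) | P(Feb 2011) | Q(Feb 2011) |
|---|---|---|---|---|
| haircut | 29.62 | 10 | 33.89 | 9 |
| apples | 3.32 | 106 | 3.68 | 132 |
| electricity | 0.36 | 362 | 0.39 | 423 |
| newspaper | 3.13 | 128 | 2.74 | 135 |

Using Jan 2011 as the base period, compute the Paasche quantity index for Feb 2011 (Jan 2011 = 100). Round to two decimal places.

Paasche quantity index uses current-period prices as weights.
ΣP(Feb 2011)·Q(Feb 2011) = 33.89×9 + 3.68×132 + 0.39×423 + 2.74×135 = 305.01 + 485.76 + 164.97 + 369.9 = 1325.64
ΣP(Feb 2011)·Q(Jan 2011) = 33.89×10 + 3.68×106 + 0.39×362 + 2.74×128 = 338.9 + 390.08 + 141.18 + 350.72 = 1220.88
Index = 1325.64 / 1220.88 × 100 = 108.5807

108.58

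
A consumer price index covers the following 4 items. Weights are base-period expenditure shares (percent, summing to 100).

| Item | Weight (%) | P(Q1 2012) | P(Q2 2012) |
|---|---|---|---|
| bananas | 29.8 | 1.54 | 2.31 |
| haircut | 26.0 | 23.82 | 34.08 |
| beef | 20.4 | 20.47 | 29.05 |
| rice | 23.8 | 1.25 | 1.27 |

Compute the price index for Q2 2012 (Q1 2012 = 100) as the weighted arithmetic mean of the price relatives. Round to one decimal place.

bananas: 29.8 × (2.31/1.54) = 29.8 × 1.500000 = 44.7000
haircut: 26.0 × (34.08/23.82) = 26.0 × 1.430730 = 37.1990
beef: 20.4 × (29.05/20.47) = 20.4 × 1.419150 = 28.9507
rice: 23.8 × (1.27/1.25) = 23.8 × 1.016000 = 24.1808
Index = Σ wᵢ·(p₁ᵢ/p₀ᵢ) = 44.7000 + 37.1990 + 28.9507 + 24.1808 = 135.0305

135.0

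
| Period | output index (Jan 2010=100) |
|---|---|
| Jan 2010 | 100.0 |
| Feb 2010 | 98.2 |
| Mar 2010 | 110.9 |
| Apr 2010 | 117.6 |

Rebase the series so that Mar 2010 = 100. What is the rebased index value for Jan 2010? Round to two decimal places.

90.17

Rebased(Jan 2010) = 100.0 / 110.9 × 100 = 90.1713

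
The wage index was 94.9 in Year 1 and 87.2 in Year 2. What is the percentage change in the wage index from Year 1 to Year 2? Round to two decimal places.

-8.11%

Change = (87.2 − 94.9) / 94.9 × 100
       = -7.7 / 94.9 × 100 = -8.1138%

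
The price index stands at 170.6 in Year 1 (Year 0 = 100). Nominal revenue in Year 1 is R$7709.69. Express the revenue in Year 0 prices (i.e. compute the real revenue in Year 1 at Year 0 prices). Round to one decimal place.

Real = Nominal ÷ (Index/100) = 7709.69 ÷ (170.6/100)
     = 7709.69 ÷ 1.706 = 4519.1618

4519.2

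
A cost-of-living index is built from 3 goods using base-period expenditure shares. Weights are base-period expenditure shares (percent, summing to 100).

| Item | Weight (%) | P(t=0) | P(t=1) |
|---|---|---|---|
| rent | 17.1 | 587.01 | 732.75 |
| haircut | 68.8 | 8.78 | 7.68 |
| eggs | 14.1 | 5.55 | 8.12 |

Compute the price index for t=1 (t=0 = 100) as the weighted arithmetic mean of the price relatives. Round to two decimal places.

102.16

rent: 17.1 × (732.75/587.01) = 17.1 × 1.248275 = 21.3455
haircut: 68.8 × (7.68/8.78) = 68.8 × 0.874715 = 60.1804
eggs: 14.1 × (8.12/5.55) = 14.1 × 1.463063 = 20.6292
Index = Σ wᵢ·(p₁ᵢ/p₀ᵢ) = 21.3455 + 60.1804 + 20.6292 = 102.1551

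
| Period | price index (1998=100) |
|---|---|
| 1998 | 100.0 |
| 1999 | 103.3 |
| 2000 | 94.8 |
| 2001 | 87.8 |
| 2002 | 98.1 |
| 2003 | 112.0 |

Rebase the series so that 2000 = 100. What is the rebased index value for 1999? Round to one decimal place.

Rebased(1999) = 103.3 / 94.8 × 100 = 108.9662

109.0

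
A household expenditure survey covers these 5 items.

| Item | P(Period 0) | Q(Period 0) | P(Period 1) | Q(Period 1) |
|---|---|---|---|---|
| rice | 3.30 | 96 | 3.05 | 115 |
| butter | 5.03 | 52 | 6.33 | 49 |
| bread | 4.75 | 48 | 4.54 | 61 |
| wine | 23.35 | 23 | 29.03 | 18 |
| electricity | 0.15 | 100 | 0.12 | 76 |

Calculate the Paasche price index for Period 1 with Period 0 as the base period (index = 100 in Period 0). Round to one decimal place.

109.1

Paasche price index uses current-period quantities as weights.
ΣP(Period 1)·Q(Period 1) = 3.05×115 + 6.33×49 + 4.54×61 + 29.03×18 + 0.12×76 = 350.75 + 310.17 + 276.94 + 522.54 + 9.12 = 1469.52
ΣP(Period 0)·Q(Period 1) = 3.30×115 + 5.03×49 + 4.75×61 + 23.35×18 + 0.15×76 = 379.5 + 246.47 + 289.75 + 420.3 + 11.4 = 1347.42
Index = 1469.52 / 1347.42 × 100 = 109.0618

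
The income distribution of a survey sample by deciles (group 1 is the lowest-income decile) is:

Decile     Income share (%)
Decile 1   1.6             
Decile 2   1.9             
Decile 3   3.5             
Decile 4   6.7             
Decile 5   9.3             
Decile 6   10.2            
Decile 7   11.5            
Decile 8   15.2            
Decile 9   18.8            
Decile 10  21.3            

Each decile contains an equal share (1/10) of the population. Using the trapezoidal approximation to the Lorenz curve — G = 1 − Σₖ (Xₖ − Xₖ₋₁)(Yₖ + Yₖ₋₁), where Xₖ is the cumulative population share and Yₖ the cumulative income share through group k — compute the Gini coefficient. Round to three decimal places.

Cumulative income shares Yₖ: 0.0160, 0.0350, 0.0700, 0.1370, 0.2300, 0.3320, 0.4470, 0.5990, 0.7870, 1.0000
Σ (Xₖ−Xₖ₋₁)(Yₖ+Yₖ₋₁) = (1/10)(0.0160+0.0000) + (1/10)(0.0350+0.0160) + (1/10)(0.0700+0.0350) + (1/10)(0.1370+0.0700) + (1/10)(0.2300+0.1370) + (1/10)(0.3320+0.2300) + (1/10)(0.4470+0.3320) + (1/10)(0.5990+0.4470) + (1/10)(0.7870+0.5990) + (1/10)(1.0000+0.7870)
  = 0.0016 + 0.0051 + 0.0105 + 0.0207 + 0.0367 + 0.0562 + 0.0779 + 0.1046 + 0.1386 + 0.1787 = 0.6306
G = 1 − 0.6306 = 0.3694

0.369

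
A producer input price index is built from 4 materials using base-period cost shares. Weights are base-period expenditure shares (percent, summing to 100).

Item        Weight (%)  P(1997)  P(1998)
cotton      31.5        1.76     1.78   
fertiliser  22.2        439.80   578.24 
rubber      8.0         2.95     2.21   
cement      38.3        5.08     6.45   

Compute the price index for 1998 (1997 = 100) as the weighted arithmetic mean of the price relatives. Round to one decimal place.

cotton: 31.5 × (1.78/1.76) = 31.5 × 1.011364 = 31.8580
fertiliser: 22.2 × (578.24/439.80) = 22.2 × 1.314779 = 29.1881
rubber: 8.0 × (2.21/2.95) = 8.0 × 0.749153 = 5.9932
cement: 38.3 × (6.45/5.08) = 38.3 × 1.269685 = 48.6289
Index = Σ wᵢ·(p₁ᵢ/p₀ᵢ) = 31.8580 + 29.1881 + 5.9932 + 48.6289 = 115.6682

115.7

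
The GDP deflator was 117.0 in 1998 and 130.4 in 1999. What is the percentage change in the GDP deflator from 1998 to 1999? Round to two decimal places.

11.45%

Change = (130.4 − 117.0) / 117.0 × 100
       = 13.4 / 117.0 × 100 = 11.4530%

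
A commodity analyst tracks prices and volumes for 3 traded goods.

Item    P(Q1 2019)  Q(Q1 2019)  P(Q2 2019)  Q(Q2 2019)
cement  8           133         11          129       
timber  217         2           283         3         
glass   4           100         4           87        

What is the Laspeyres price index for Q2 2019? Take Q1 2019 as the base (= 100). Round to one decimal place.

128.0

Laspeyres price index uses base-period quantities as weights.
ΣP(Q2 2019)·Q(Q1 2019) = 11×133 + 283×2 + 4×100 = 1463 + 566 + 400 = 2429
ΣP(Q1 2019)·Q(Q1 2019) = 8×133 + 217×2 + 4×100 = 1064 + 434 + 400 = 1898
Index = 2429 / 1898 × 100 = 127.9768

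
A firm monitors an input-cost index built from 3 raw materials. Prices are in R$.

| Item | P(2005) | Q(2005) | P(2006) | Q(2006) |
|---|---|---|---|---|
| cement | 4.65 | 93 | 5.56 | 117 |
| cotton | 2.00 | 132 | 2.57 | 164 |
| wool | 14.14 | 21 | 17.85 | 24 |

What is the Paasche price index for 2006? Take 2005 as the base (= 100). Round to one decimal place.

123.9

Paasche price index uses current-period quantities as weights.
ΣP(2006)·Q(2006) = 5.56×117 + 2.57×164 + 17.85×24 = 650.52 + 421.48 + 428.4 = 1500.4
ΣP(2005)·Q(2006) = 4.65×117 + 2.00×164 + 14.14×24 = 544.05 + 328 + 339.36 = 1211.41
Index = 1500.4 / 1211.41 × 100 = 123.8557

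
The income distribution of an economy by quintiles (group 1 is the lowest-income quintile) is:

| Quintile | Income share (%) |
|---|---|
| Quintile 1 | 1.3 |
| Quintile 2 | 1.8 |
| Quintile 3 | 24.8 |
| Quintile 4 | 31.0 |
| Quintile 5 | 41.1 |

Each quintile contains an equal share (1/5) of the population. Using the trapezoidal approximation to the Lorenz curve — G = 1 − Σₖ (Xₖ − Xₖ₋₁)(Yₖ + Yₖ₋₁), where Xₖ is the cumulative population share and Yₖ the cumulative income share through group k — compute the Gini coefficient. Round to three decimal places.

Cumulative income shares Yₖ: 0.0130, 0.0310, 0.2790, 0.5890, 1.0000
Σ (Xₖ−Xₖ₋₁)(Yₖ+Yₖ₋₁) = (1/5)(0.0130+0.0000) + (1/5)(0.0310+0.0130) + (1/5)(0.2790+0.0310) + (1/5)(0.5890+0.2790) + (1/5)(1.0000+0.5890)
  = 0.0026 + 0.0088 + 0.0620 + 0.1736 + 0.3178 = 0.5648
G = 1 − 0.5648 = 0.4352

0.435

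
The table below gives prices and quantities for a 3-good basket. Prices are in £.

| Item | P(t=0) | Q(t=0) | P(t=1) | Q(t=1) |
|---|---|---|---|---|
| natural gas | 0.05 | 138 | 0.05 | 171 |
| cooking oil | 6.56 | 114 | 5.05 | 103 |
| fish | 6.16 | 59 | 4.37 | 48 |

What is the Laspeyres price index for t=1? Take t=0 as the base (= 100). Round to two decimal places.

75.16

Laspeyres price index uses base-period quantities as weights.
ΣP(t=1)·Q(t=0) = 0.05×138 + 5.05×114 + 4.37×59 = 6.9 + 575.7 + 257.83 = 840.43
ΣP(t=0)·Q(t=0) = 0.05×138 + 6.56×114 + 6.16×59 = 6.9 + 747.84 + 363.44 = 1118.18
Index = 840.43 / 1118.18 × 100 = 75.1605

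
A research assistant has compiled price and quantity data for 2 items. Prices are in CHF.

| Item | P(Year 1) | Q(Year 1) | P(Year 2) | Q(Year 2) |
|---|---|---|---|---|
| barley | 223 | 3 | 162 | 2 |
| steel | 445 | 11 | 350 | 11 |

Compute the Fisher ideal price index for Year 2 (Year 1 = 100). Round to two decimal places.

78.04

Laspeyres component (base-period weights):
ΣP(Year 2)Q(Year 1) = 162×3 + 350×11 = 486 + 3850 = 4336
ΣP(Year 1)Q(Year 1) = 223×3 + 445×11 = 669 + 4895 = 5564
L = 4336 / 5564 × 100 = 77.9295
Paasche component (current-period weights):
ΣP(Year 2)Q(Year 2) = 162×2 + 350×11 = 324 + 3850 = 4174
ΣP(Year 1)Q(Year 2) = 223×2 + 445×11 = 446 + 4895 = 5341
P = 4174 / 5341 × 100 = 78.1502
Fisher = √(L × P) = √(77.9295 × 78.1502) = 78.0398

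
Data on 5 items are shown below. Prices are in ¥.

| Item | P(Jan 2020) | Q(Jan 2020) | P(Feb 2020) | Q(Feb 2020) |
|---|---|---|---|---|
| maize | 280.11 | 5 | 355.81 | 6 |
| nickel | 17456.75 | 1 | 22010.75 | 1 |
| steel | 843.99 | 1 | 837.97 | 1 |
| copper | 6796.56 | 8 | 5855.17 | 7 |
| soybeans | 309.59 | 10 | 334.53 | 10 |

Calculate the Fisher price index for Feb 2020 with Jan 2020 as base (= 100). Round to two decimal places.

97.53

Laspeyres component (base-period weights):
ΣP(Feb 2020)Q(Jan 2020) = 355.81×5 + 22010.75×1 + 837.97×1 + 5855.17×8 + 334.53×10 = 1779.05 + 22010.75 + 837.97 + 46841.36 + 3345.3 = 74814.43
ΣP(Jan 2020)Q(Jan 2020) = 280.11×5 + 17456.75×1 + 843.99×1 + 6796.56×8 + 309.59×10 = 1400.55 + 17456.75 + 843.99 + 54372.48 + 3095.9 = 77169.67
L = 74814.43 / 77169.67 × 100 = 96.9480
Paasche component (current-period weights):
ΣP(Feb 2020)Q(Feb 2020) = 355.81×6 + 22010.75×1 + 837.97×1 + 5855.17×7 + 334.53×10 = 2134.86 + 22010.75 + 837.97 + 40986.19 + 3345.3 = 69315.07
ΣP(Jan 2020)Q(Feb 2020) = 280.11×6 + 17456.75×1 + 843.99×1 + 6796.56×7 + 309.59×10 = 1680.66 + 17456.75 + 843.99 + 47575.92 + 3095.9 = 70653.22
P = 69315.07 / 70653.22 × 100 = 98.1060
Fisher = √(L × P) = √(96.9480 × 98.1060) = 97.5253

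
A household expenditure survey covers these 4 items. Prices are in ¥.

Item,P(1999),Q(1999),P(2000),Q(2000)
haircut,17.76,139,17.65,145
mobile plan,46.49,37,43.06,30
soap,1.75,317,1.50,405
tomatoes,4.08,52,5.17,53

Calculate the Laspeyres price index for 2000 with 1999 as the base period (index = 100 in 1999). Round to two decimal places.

96.68

Laspeyres price index uses base-period quantities as weights.
ΣP(2000)·Q(1999) = 17.65×139 + 43.06×37 + 1.50×317 + 5.17×52 = 2453.35 + 1593.22 + 475.5 + 268.84 = 4790.91
ΣP(1999)·Q(1999) = 17.76×139 + 46.49×37 + 1.75×317 + 4.08×52 = 2468.64 + 1720.13 + 554.75 + 212.16 = 4955.68
Index = 4790.91 / 4955.68 × 100 = 96.6751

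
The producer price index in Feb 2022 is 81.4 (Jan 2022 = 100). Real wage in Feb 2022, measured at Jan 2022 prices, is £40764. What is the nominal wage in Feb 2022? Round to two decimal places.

33181.90

Nominal = Real × (Index/100) = 40764 × (81.4/100)
        = 40764 × 0.814 = 33181.8960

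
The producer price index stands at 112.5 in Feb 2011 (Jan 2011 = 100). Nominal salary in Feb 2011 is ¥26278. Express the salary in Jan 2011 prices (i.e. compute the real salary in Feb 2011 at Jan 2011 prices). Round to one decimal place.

Real = Nominal ÷ (Index/100) = 26278 ÷ (112.5/100)
     = 26278 ÷ 1.125 = 23358.2222

23358.2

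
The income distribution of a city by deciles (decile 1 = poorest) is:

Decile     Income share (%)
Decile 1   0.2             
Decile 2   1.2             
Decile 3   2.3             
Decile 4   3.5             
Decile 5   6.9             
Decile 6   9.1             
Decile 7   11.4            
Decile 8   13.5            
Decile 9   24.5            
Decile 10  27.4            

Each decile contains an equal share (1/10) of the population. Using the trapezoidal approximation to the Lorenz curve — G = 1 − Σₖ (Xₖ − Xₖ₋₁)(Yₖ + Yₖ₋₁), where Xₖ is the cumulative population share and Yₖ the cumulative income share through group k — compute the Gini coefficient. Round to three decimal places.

Cumulative income shares Yₖ: 0.0020, 0.0140, 0.0370, 0.0720, 0.1410, 0.2320, 0.3460, 0.4810, 0.7260, 1.0000
Σ (Xₖ−Xₖ₋₁)(Yₖ+Yₖ₋₁) = (1/10)(0.0020+0.0000) + (1/10)(0.0140+0.0020) + (1/10)(0.0370+0.0140) + (1/10)(0.0720+0.0370) + (1/10)(0.1410+0.0720) + (1/10)(0.2320+0.1410) + (1/10)(0.3460+0.2320) + (1/10)(0.4810+0.3460) + (1/10)(0.7260+0.4810) + (1/10)(1.0000+0.7260)
  = 0.0002 + 0.0016 + 0.0051 + 0.0109 + 0.0213 + 0.0373 + 0.0578 + 0.0827 + 0.1207 + 0.1726 = 0.5102
G = 1 − 0.5102 = 0.4898

0.490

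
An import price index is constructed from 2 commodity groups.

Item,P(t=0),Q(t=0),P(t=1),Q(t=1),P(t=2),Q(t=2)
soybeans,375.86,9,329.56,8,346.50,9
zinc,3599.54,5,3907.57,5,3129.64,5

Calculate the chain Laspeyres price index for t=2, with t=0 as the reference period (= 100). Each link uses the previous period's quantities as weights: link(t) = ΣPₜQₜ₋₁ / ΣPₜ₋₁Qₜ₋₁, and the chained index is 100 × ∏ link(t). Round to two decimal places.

87.43

Link t=0→t=1:
ΣP(t=1)Q(t=0) = 329.56×9 + 3907.57×5 = 2966.04 + 19537.85 = 22503.89
ΣP(t=0)Q(t=0) = 375.86×9 + 3599.54×5 = 3382.74 + 17997.7 = 21380.44
link = 22503.89/21380.44 = 1.052546
Link t=1→t=2:
ΣP(t=2)Q(t=1) = 346.50×8 + 3129.64×5 = 2772 + 15648.2 = 18420.2
ΣP(t=1)Q(t=1) = 329.56×8 + 3907.57×5 = 2636.48 + 19537.85 = 22174.33
link = 18420.2/22174.33 = 0.830699
Chained index = 100 × 1.052546 × 0.830699 = 87.4349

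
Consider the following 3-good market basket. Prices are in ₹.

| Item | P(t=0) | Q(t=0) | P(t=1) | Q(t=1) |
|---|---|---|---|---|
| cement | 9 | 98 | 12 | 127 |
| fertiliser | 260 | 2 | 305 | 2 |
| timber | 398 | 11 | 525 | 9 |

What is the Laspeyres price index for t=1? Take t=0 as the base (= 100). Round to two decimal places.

130.81

Laspeyres price index uses base-period quantities as weights.
ΣP(t=1)·Q(t=0) = 12×98 + 305×2 + 525×11 = 1176 + 610 + 5775 = 7561
ΣP(t=0)·Q(t=0) = 9×98 + 260×2 + 398×11 = 882 + 520 + 4378 = 5780
Index = 7561 / 5780 × 100 = 130.8131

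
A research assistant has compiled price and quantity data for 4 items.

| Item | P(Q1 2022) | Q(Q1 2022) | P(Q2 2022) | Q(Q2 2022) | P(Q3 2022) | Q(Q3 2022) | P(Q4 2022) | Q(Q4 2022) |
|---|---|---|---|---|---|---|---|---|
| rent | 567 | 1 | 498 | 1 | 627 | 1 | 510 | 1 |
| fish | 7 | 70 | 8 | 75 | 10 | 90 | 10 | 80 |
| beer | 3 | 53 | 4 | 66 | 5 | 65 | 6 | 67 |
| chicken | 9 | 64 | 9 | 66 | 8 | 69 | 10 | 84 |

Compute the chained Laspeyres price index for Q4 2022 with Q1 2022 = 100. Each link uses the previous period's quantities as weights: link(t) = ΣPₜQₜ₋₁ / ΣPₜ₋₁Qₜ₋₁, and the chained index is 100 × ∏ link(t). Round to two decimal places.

Link Q1 2022→Q2 2022:
ΣP(Q2 2022)Q(Q1 2022) = 498×1 + 8×70 + 4×53 + 9×64 = 498 + 560 + 212 + 576 = 1846
ΣP(Q1 2022)Q(Q1 2022) = 567×1 + 7×70 + 3×53 + 9×64 = 567 + 490 + 159 + 576 = 1792
link = 1846/1792 = 1.030134
Link Q2 2022→Q3 2022:
ΣP(Q3 2022)Q(Q2 2022) = 627×1 + 10×75 + 5×66 + 8×66 = 627 + 750 + 330 + 528 = 2235
ΣP(Q2 2022)Q(Q2 2022) = 498×1 + 8×75 + 4×66 + 9×66 = 498 + 600 + 264 + 594 = 1956
link = 2235/1956 = 1.142638
Link Q3 2022→Q4 2022:
ΣP(Q4 2022)Q(Q3 2022) = 510×1 + 10×90 + 6×65 + 10×69 = 510 + 900 + 390 + 690 = 2490
ΣP(Q3 2022)Q(Q3 2022) = 627×1 + 10×90 + 5×65 + 8×69 = 627 + 900 + 325 + 552 = 2404
link = 2490/2404 = 1.035774
Chained index = 100 × 1.030134 × 1.142638 × 1.035774 = 121.9178

121.92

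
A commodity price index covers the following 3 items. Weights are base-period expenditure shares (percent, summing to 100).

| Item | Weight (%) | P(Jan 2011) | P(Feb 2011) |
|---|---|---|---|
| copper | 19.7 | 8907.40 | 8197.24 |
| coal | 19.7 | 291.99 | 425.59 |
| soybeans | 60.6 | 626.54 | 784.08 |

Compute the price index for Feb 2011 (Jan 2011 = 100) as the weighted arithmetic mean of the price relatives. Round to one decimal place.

copper: 19.7 × (8197.24/8907.40) = 19.7 × 0.920273 = 18.1294
coal: 19.7 × (425.59/291.99) = 19.7 × 1.457550 = 28.7137
soybeans: 60.6 × (784.08/626.54) = 60.6 × 1.251444 = 75.8375
Index = Σ wᵢ·(p₁ᵢ/p₀ᵢ) = 18.1294 + 28.7137 + 75.8375 = 122.6806

122.7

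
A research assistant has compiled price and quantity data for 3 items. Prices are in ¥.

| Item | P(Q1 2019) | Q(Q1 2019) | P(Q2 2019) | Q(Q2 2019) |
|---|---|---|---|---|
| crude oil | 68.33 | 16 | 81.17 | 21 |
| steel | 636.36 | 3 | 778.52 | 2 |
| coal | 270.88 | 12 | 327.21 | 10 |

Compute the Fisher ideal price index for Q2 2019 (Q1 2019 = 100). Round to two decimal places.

120.77

Laspeyres component (base-period weights):
ΣP(Q2 2019)Q(Q1 2019) = 81.17×16 + 778.52×3 + 327.21×12 = 1298.72 + 2335.56 + 3926.52 = 7560.8
ΣP(Q1 2019)Q(Q1 2019) = 68.33×16 + 636.36×3 + 270.88×12 = 1093.28 + 1909.08 + 3250.56 = 6252.92
L = 7560.8 / 6252.92 × 100 = 120.9163
Paasche component (current-period weights):
ΣP(Q2 2019)Q(Q2 2019) = 81.17×21 + 778.52×2 + 327.21×10 = 1704.57 + 1557.04 + 3272.1 = 6533.71
ΣP(Q1 2019)Q(Q2 2019) = 68.33×21 + 636.36×2 + 270.88×10 = 1434.93 + 1272.72 + 2708.8 = 5416.45
P = 6533.71 / 5416.45 × 100 = 120.6272
Fisher = √(L × P) = √(120.9163 × 120.6272) = 120.7716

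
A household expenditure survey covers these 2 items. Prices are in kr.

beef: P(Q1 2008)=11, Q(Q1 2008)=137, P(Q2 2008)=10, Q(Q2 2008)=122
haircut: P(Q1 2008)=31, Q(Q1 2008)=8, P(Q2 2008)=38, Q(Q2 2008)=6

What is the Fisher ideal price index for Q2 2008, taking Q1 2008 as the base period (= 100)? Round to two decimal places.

95.07

Laspeyres component (base-period weights):
ΣP(Q2 2008)Q(Q1 2008) = 10×137 + 38×8 = 1370 + 304 = 1674
ΣP(Q1 2008)Q(Q1 2008) = 11×137 + 31×8 = 1507 + 248 = 1755
L = 1674 / 1755 × 100 = 95.3846
Paasche component (current-period weights):
ΣP(Q2 2008)Q(Q2 2008) = 10×122 + 38×6 = 1220 + 228 = 1448
ΣP(Q1 2008)Q(Q2 2008) = 11×122 + 31×6 = 1342 + 186 = 1528
P = 1448 / 1528 × 100 = 94.7644
Fisher = √(L × P) = √(95.3846 × 94.7644) = 95.0740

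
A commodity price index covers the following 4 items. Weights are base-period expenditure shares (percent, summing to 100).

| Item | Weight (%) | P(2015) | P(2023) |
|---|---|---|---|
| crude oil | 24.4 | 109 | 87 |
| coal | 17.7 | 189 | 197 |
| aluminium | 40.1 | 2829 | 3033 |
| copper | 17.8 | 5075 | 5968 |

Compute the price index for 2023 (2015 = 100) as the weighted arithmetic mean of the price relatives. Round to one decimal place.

101.8

crude oil: 24.4 × (87/109) = 24.4 × 0.798165 = 19.4752
coal: 17.7 × (197/189) = 17.7 × 1.042328 = 18.4492
aluminium: 40.1 × (3033/2829) = 40.1 × 1.072110 = 42.9916
copper: 17.8 × (5968/5075) = 17.8 × 1.175961 = 20.9321
Index = Σ wᵢ·(p₁ᵢ/p₀ᵢ) = 19.4752 + 18.4492 + 42.9916 + 20.9321 = 101.8482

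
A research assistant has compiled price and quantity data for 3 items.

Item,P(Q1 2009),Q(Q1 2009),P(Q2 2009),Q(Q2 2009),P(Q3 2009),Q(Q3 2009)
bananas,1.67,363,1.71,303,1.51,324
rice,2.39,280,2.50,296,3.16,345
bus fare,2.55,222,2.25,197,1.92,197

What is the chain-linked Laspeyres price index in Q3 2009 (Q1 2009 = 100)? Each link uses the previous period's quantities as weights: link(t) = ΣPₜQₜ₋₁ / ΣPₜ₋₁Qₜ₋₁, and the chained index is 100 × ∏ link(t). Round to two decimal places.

102.90

Link Q1 2009→Q2 2009:
ΣP(Q2 2009)Q(Q1 2009) = 1.71×363 + 2.50×280 + 2.25×222 = 620.73 + 700 + 499.5 = 1820.23
ΣP(Q1 2009)Q(Q1 2009) = 1.67×363 + 2.39×280 + 2.55×222 = 606.21 + 669.2 + 566.1 = 1841.51
link = 1820.23/1841.51 = 0.988444
Link Q2 2009→Q3 2009:
ΣP(Q3 2009)Q(Q2 2009) = 1.51×303 + 3.16×296 + 1.92×197 = 457.53 + 935.36 + 378.24 = 1771.13
ΣP(Q2 2009)Q(Q2 2009) = 1.71×303 + 2.50×296 + 2.25×197 = 518.13 + 740 + 443.25 = 1701.38
link = 1771.13/1701.38 = 1.040996
Chained index = 100 × 0.988444 × 1.040996 = 102.8967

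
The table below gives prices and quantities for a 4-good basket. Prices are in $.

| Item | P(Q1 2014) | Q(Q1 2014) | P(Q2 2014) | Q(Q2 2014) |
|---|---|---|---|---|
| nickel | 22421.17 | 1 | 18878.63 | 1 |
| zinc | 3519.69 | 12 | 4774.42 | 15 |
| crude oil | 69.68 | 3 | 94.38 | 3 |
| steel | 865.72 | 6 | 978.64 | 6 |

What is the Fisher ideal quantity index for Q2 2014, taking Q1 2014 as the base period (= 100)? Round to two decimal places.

116.23

Laspeyres component (base-period weights):
ΣP(Q1 2014)Q(Q2 2014) = 22421.17×1 + 3519.69×15 + 69.68×3 + 865.72×6 = 22421.17 + 52795.35 + 209.04 + 5194.32 = 80619.88
ΣP(Q1 2014)Q(Q1 2014) = 22421.17×1 + 3519.69×12 + 69.68×3 + 865.72×6 = 22421.17 + 42236.28 + 209.04 + 5194.32 = 70060.81
L = 80619.88 / 70060.81 × 100 = 115.0713
Paasche component (current-period weights):
ΣP(Q2 2014)Q(Q2 2014) = 18878.63×1 + 4774.42×15 + 94.38×3 + 978.64×6 = 18878.63 + 71616.3 + 283.14 + 5871.84 = 96649.91
ΣP(Q2 2014)Q(Q1 2014) = 18878.63×1 + 4774.42×12 + 94.38×3 + 978.64×6 = 18878.63 + 57293.04 + 283.14 + 5871.84 = 82326.65
P = 96649.91 / 82326.65 × 100 = 117.3981
Fisher = √(L × P) = √(115.0713 × 117.3981) = 116.2289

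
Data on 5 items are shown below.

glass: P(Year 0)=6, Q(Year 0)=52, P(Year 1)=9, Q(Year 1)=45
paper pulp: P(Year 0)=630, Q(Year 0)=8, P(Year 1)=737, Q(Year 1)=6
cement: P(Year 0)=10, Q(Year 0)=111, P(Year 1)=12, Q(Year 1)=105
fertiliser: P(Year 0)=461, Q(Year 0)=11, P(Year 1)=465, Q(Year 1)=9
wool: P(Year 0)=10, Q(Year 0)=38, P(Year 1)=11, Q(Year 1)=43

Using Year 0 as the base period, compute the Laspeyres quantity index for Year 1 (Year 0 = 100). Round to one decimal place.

Laspeyres quantity index uses base-period prices as weights.
ΣP(Year 0)·Q(Year 1) = 6×45 + 630×6 + 10×105 + 461×9 + 10×43 = 270 + 3780 + 1050 + 4149 + 430 = 9679
ΣP(Year 0)·Q(Year 0) = 6×52 + 630×8 + 10×111 + 461×11 + 10×38 = 312 + 5040 + 1110 + 5071 + 380 = 11913
Index = 9679 / 11913 × 100 = 81.2474

81.2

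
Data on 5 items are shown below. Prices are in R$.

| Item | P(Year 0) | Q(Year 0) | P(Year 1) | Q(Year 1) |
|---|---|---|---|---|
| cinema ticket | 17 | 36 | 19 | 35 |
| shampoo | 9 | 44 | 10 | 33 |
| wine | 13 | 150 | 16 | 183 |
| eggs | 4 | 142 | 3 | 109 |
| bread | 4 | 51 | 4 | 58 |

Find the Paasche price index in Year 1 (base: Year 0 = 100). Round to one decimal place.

Paasche price index uses current-period quantities as weights.
ΣP(Year 1)·Q(Year 1) = 19×35 + 10×33 + 16×183 + 3×109 + 4×58 = 665 + 330 + 2928 + 327 + 232 = 4482
ΣP(Year 0)·Q(Year 1) = 17×35 + 9×33 + 13×183 + 4×109 + 4×58 = 595 + 297 + 2379 + 436 + 232 = 3939
Index = 4482 / 3939 × 100 = 113.7852

113.8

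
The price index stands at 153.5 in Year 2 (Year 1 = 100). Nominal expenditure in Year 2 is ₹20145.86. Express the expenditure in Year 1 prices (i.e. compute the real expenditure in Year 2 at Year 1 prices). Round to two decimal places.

Real = Nominal ÷ (Index/100) = 20145.86 ÷ (153.5/100)
     = 20145.86 ÷ 1.535 = 13124.3388

13124.34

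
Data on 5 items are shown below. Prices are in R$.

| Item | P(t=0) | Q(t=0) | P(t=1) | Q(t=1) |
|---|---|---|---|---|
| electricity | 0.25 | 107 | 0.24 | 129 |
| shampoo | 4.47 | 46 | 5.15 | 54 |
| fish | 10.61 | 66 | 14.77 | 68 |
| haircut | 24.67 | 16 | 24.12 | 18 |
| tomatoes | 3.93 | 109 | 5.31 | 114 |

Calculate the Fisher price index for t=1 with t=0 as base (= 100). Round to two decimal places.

Laspeyres component (base-period weights):
ΣP(t=1)Q(t=0) = 0.24×107 + 5.15×46 + 14.77×66 + 24.12×16 + 5.31×109 = 25.68 + 236.9 + 974.82 + 385.92 + 578.79 = 2202.11
ΣP(t=0)Q(t=0) = 0.25×107 + 4.47×46 + 10.61×66 + 24.67×16 + 3.93×109 = 26.75 + 205.62 + 700.26 + 394.72 + 428.37 = 1755.72
L = 2202.11 / 1755.72 × 100 = 125.4249
Paasche component (current-period weights):
ΣP(t=1)Q(t=1) = 0.24×129 + 5.15×54 + 14.77×68 + 24.12×18 + 5.31×114 = 30.96 + 278.1 + 1004.36 + 434.16 + 605.34 = 2352.92
ΣP(t=0)Q(t=1) = 0.25×129 + 4.47×54 + 10.61×68 + 24.67×18 + 3.93×114 = 32.25 + 241.38 + 721.48 + 444.06 + 448.02 = 1887.19
P = 2352.92 / 1887.19 × 100 = 124.6785
Fisher = √(L × P) = √(125.4249 × 124.6785) = 125.0511

125.05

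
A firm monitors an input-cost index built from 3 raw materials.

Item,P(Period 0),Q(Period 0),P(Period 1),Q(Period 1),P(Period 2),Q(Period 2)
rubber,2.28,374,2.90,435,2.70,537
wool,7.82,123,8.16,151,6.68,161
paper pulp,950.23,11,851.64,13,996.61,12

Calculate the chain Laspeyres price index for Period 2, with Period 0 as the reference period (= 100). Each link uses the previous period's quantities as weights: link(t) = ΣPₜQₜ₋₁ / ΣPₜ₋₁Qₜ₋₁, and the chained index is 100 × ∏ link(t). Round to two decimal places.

104.23

Link Period 0→Period 1:
ΣP(Period 1)Q(Period 0) = 2.90×374 + 8.16×123 + 851.64×11 = 1084.6 + 1003.68 + 9368.04 = 11456.32
ΣP(Period 0)Q(Period 0) = 2.28×374 + 7.82×123 + 950.23×11 = 852.72 + 961.86 + 10452.53 = 12267.11
link = 11456.32/12267.11 = 0.933905
Link Period 1→Period 2:
ΣP(Period 2)Q(Period 1) = 2.70×435 + 6.68×151 + 996.61×13 = 1174.5 + 1008.68 + 12955.93 = 15139.11
ΣP(Period 1)Q(Period 1) = 2.90×435 + 8.16×151 + 851.64×13 = 1261.5 + 1232.16 + 11071.32 = 13564.98
link = 15139.11/13564.98 = 1.116044
Chained index = 100 × 0.933905 × 1.116044 = 104.2279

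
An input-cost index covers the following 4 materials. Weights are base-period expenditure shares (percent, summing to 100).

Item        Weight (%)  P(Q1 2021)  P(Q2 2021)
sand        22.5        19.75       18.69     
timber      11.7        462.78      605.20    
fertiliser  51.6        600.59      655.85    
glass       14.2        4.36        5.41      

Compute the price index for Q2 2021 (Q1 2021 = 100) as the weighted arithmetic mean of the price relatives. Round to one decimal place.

110.6

sand: 22.5 × (18.69/19.75) = 22.5 × 0.946329 = 21.2924
timber: 11.7 × (605.20/462.78) = 11.7 × 1.307749 = 15.3007
fertiliser: 51.6 × (655.85/600.59) = 51.6 × 1.092010 = 56.3477
glass: 14.2 × (5.41/4.36) = 14.2 × 1.240826 = 17.6197
Index = Σ wᵢ·(p₁ᵢ/p₀ᵢ) = 21.2924 + 15.3007 + 56.3477 + 17.6197 = 110.5605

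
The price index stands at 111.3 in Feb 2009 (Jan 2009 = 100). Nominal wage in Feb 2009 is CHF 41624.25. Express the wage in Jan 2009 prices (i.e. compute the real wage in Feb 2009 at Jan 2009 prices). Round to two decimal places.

37398.25

Real = Nominal ÷ (Index/100) = 41624.25 ÷ (111.3/100)
     = 41624.25 ÷ 1.113 = 37398.2480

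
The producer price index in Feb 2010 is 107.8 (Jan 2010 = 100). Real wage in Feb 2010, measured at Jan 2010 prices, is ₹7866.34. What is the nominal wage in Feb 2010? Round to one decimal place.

8479.9

Nominal = Real × (Index/100) = 7866.34 × (107.8/100)
        = 7866.34 × 1.078 = 8479.9145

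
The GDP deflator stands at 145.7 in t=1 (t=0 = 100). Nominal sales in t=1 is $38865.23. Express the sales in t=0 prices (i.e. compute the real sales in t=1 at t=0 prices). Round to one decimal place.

Real = Nominal ÷ (Index/100) = 38865.23 ÷ (145.7/100)
     = 38865.23 ÷ 1.457 = 26674.8318

26674.8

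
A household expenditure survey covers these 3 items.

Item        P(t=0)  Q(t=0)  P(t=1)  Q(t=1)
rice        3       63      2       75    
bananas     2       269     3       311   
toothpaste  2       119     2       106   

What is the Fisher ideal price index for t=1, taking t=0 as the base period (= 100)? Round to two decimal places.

121.82

Laspeyres component (base-period weights):
ΣP(t=1)Q(t=0) = 2×63 + 3×269 + 2×119 = 126 + 807 + 238 = 1171
ΣP(t=0)Q(t=0) = 3×63 + 2×269 + 2×119 = 189 + 538 + 238 = 965
L = 1171 / 965 × 100 = 121.3472
Paasche component (current-period weights):
ΣP(t=1)Q(t=1) = 2×75 + 3×311 + 2×106 = 150 + 933 + 212 = 1295
ΣP(t=0)Q(t=1) = 3×75 + 2×311 + 2×106 = 225 + 622 + 212 = 1059
P = 1295 / 1059 × 100 = 122.2852
Fisher = √(L × P) = √(121.3472 × 122.2852) = 121.8153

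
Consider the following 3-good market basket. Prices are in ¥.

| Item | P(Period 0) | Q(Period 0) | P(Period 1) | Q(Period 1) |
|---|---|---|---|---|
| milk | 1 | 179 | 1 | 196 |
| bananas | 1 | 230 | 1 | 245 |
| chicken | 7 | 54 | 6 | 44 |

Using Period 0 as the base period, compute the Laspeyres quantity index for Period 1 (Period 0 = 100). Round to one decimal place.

Laspeyres quantity index uses base-period prices as weights.
ΣP(Period 0)·Q(Period 1) = 1×196 + 1×245 + 7×44 = 196 + 245 + 308 = 749
ΣP(Period 0)·Q(Period 0) = 1×179 + 1×230 + 7×54 = 179 + 230 + 378 = 787
Index = 749 / 787 × 100 = 95.1715

95.2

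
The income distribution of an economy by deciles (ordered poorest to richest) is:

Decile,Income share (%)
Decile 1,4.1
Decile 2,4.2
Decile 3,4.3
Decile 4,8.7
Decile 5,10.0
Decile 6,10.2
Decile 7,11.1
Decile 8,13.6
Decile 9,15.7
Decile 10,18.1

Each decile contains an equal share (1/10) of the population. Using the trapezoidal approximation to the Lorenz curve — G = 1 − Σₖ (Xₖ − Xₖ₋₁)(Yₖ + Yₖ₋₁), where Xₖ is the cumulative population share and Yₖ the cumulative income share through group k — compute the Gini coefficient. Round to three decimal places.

0.260

Cumulative income shares Yₖ: 0.0410, 0.0830, 0.1260, 0.2130, 0.3130, 0.4150, 0.5260, 0.6620, 0.8190, 1.0000
Σ (Xₖ−Xₖ₋₁)(Yₖ+Yₖ₋₁) = (1/10)(0.0410+0.0000) + (1/10)(0.0830+0.0410) + (1/10)(0.1260+0.0830) + (1/10)(0.2130+0.1260) + (1/10)(0.3130+0.2130) + (1/10)(0.4150+0.3130) + (1/10)(0.5260+0.4150) + (1/10)(0.6620+0.5260) + (1/10)(0.8190+0.6620) + (1/10)(1.0000+0.8190)
  = 0.0041 + 0.0124 + 0.0209 + 0.0339 + 0.0526 + 0.0728 + 0.0941 + 0.1188 + 0.1481 + 0.1819 = 0.7396
G = 1 − 0.7396 = 0.2604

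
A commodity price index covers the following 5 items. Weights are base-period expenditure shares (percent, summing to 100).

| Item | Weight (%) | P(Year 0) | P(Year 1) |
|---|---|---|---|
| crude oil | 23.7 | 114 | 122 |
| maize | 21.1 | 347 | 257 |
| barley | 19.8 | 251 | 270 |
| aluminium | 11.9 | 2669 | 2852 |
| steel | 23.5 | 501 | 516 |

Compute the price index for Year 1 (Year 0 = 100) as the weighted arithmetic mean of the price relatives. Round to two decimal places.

99.21

crude oil: 23.7 × (122/114) = 23.7 × 1.070175 = 25.3632
maize: 21.1 × (257/347) = 21.1 × 0.740634 = 15.6274
barley: 19.8 × (270/251) = 19.8 × 1.075697 = 21.2988
aluminium: 11.9 × (2852/2669) = 11.9 × 1.068565 = 12.7159
steel: 23.5 × (516/501) = 23.5 × 1.029940 = 24.2036
Index = Σ wᵢ·(p₁ᵢ/p₀ᵢ) = 25.3632 + 15.6274 + 21.2988 + 12.7159 + 24.2036 = 99.2089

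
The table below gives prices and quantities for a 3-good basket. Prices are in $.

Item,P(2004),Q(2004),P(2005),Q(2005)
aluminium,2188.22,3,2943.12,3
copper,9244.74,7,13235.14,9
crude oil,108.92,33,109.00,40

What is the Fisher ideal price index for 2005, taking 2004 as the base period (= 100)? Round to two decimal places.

140.45

Laspeyres component (base-period weights):
ΣP(2005)Q(2004) = 2943.12×3 + 13235.14×7 + 109.00×33 = 8829.36 + 92645.98 + 3597 = 105072.34
ΣP(2004)Q(2004) = 2188.22×3 + 9244.74×7 + 108.92×33 = 6564.66 + 64713.18 + 3594.36 = 74872.2
L = 105072.34 / 74872.2 × 100 = 140.3356
Paasche component (current-period weights):
ΣP(2005)Q(2005) = 2943.12×3 + 13235.14×9 + 109.00×40 = 8829.36 + 119116.26 + 4360 = 132305.62
ΣP(2004)Q(2005) = 2188.22×3 + 9244.74×9 + 108.92×40 = 6564.66 + 83202.66 + 4356.8 = 94124.12
P = 132305.62 / 94124.12 × 100 = 140.5651
Fisher = √(L × P) = √(140.3356 × 140.5651) = 140.4503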